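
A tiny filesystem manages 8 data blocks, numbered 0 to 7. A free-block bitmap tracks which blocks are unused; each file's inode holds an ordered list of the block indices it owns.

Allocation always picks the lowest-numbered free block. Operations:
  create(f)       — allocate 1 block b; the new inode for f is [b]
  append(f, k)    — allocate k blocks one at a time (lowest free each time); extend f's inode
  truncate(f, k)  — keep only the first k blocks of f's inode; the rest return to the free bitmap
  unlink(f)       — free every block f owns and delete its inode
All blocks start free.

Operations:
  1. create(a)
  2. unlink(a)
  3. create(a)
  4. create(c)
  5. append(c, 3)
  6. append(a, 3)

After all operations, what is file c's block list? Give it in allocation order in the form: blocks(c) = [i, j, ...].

blocks(c) = [1, 2, 3, 4]

create(a): bitmap=F....... | a=[0]
unlink(a): bitmap=........ | 
create(a): bitmap=F....... | a=[0]
create(c): bitmap=FF...... | a=[0] c=[1]
append(c, 3): bitmap=FFFFF... | a=[0] c=[1, 2, 3, 4]
append(a, 3): bitmap=FFFFFFFF | a=[0, 5, 6, 7] c=[1, 2, 3, 4]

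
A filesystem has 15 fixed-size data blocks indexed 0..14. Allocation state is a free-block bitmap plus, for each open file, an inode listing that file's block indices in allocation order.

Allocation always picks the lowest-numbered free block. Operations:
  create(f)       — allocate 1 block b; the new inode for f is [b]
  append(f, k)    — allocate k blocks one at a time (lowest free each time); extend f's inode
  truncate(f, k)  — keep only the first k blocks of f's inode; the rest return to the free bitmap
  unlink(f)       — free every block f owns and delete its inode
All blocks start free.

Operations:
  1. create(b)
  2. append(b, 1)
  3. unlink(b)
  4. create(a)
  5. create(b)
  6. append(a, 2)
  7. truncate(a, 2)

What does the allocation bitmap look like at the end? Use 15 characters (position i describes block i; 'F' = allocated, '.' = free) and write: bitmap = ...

bitmap = FFF............

create(b): bitmap=F.............. | b=[0]
append(b, 1): bitmap=FF............. | b=[0, 1]
unlink(b): bitmap=............... | 
create(a): bitmap=F.............. | a=[0]
create(b): bitmap=FF............. | a=[0] b=[1]
append(a, 2): bitmap=FFFF........... | a=[0, 2, 3] b=[1]
truncate(a, 2): bitmap=FFF............ | a=[0, 2] b=[1]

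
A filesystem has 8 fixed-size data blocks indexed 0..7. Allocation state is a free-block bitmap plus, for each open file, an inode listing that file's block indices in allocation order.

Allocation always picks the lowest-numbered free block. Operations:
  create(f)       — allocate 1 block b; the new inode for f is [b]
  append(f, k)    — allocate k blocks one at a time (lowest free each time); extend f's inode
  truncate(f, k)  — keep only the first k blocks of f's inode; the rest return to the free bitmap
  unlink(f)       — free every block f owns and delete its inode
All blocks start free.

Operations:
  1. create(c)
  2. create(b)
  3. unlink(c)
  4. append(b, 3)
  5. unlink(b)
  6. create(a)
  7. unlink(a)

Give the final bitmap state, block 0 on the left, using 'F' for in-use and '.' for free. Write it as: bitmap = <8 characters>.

create(c): bitmap=F....... | c=[0]
create(b): bitmap=FF...... | b=[1] c=[0]
unlink(c): bitmap=.F...... | b=[1]
append(b, 3): bitmap=FFFF.... | b=[1, 0, 2, 3]
unlink(b): bitmap=........ | 
create(a): bitmap=F....... | a=[0]
unlink(a): bitmap=........ | 

bitmap = ........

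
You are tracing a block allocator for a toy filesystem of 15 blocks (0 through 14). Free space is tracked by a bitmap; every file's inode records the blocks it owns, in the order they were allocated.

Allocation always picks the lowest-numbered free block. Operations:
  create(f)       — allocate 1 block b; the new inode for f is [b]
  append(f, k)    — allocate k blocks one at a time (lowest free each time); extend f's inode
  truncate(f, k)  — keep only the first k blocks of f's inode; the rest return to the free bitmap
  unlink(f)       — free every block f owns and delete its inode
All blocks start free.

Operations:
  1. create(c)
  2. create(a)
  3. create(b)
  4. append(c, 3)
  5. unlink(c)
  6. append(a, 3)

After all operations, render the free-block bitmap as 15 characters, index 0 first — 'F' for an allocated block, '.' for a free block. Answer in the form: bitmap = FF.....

bitmap = FFFFF..........

  1. create(c)  ⇒  F..............  {c→[0]}
  2. create(a)  ⇒  FF.............  {a→[1]; c→[0]}
  3. create(b)  ⇒  FFF............  {a→[1]; b→[2]; c→[0]}
  4. append(c, 3)  ⇒  FFFFFF.........  {a→[1]; b→[2]; c→[0, 3, 4, 5]}
  5. unlink(c)  ⇒  .FF............  {a→[1]; b→[2]}
  6. append(a, 3)  ⇒  FFFFF..........  {a→[1, 0, 3, 4]; b→[2]}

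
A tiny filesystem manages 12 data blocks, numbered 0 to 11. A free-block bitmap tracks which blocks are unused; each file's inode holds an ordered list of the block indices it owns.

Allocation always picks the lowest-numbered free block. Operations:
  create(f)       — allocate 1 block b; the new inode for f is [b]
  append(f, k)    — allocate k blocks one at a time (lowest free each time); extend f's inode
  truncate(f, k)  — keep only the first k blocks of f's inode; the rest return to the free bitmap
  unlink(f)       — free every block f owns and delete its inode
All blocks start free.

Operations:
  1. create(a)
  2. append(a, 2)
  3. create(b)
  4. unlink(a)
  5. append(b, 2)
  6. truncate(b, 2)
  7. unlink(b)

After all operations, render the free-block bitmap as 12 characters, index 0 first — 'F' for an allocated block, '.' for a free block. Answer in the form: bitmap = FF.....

bitmap = ............

  1. create(a)  ⇒  F...........  {a→[0]}
  2. append(a, 2)  ⇒  FFF.........  {a→[0, 1, 2]}
  3. create(b)  ⇒  FFFF........  {a→[0, 1, 2]; b→[3]}
  4. unlink(a)  ⇒  ...F........  {b→[3]}
  5. append(b, 2)  ⇒  FF.F........  {b→[3, 0, 1]}
  6. truncate(b, 2)  ⇒  F..F........  {b→[3, 0]}
  7. unlink(b)  ⇒  ............  {}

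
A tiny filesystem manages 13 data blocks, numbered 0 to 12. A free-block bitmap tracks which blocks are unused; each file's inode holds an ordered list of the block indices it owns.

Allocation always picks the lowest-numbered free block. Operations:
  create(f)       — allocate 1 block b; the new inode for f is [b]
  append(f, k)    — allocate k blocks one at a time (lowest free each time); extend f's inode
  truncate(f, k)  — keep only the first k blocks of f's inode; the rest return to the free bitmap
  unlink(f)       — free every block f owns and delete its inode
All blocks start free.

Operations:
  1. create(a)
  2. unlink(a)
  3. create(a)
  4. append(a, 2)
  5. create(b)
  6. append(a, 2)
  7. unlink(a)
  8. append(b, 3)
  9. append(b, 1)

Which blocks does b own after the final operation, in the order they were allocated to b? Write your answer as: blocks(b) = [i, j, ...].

blocks(b) = [3, 0, 1, 2, 4]

  1. create(a)  ⇒  F............  {a→[0]}
  2. unlink(a)  ⇒  .............  {}
  3. create(a)  ⇒  F............  {a→[0]}
  4. append(a, 2)  ⇒  FFF..........  {a→[0, 1, 2]}
  5. create(b)  ⇒  FFFF.........  {a→[0, 1, 2]; b→[3]}
  6. append(a, 2)  ⇒  FFFFFF.......  {a→[0, 1, 2, 4, 5]; b→[3]}
  7. unlink(a)  ⇒  ...F.........  {b→[3]}
  8. append(b, 3)  ⇒  FFFF.........  {b→[3, 0, 1, 2]}
  9. append(b, 1)  ⇒  FFFFF........  {b→[3, 0, 1, 2, 4]}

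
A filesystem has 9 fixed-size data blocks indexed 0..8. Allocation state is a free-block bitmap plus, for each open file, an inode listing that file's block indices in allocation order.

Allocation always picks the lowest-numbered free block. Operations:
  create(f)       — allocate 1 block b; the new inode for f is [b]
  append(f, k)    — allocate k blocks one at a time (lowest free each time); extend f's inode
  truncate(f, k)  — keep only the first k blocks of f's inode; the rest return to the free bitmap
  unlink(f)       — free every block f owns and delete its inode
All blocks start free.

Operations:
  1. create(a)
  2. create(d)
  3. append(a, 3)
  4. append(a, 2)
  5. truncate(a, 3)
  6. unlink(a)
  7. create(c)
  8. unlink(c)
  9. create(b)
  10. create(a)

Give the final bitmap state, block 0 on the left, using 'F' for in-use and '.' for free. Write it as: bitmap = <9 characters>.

bitmap = FFF......

[1] create(a) — a=0 (map F........)
[2] create(d) — a=0 d=1 (map FF.......)
[3] append(a, 3) — a=0,2,3,4 d=1 (map FFFFF....)
[4] append(a, 2) — a=0,2,3,4,5,6 d=1 (map FFFFFFF..)
[5] truncate(a, 3) — a=0,2,3 d=1 (map FFFF.....)
[6] unlink(a) — d=1 (map .F.......)
[7] create(c) — c=0 d=1 (map FF.......)
[8] unlink(c) — d=1 (map .F.......)
[9] create(b) — b=0 d=1 (map FF.......)
[10] create(a) — a=2 b=0 d=1 (map FFF......)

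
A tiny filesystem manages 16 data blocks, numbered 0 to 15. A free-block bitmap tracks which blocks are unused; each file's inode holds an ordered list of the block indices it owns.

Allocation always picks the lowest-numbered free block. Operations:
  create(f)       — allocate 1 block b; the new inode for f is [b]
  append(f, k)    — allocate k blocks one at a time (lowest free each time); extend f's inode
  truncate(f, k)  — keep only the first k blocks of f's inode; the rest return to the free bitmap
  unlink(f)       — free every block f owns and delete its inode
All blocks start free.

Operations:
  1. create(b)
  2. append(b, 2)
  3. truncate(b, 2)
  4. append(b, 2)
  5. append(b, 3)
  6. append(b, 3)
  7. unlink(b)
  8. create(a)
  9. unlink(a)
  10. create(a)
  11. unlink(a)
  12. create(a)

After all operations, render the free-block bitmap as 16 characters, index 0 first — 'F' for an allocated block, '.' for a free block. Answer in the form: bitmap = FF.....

bitmap = F...............

after create(b) → b:[0]  free=[F...............]
after append(b, 2) → b:[0, 1, 2]  free=[FFF.............]
after truncate(b, 2) → b:[0, 1]  free=[FF..............]
after append(b, 2) → b:[0, 1, 2, 3]  free=[FFFF............]
after append(b, 3) → b:[0, 1, 2, 3, 4, 5, 6]  free=[FFFFFFF.........]
after append(b, 3) → b:[0, 1, 2, 3, 4, 5, 6, 7, 8, 9]  free=[FFFFFFFFFF......]
after unlink(b) →   free=[................]
after create(a) → a:[0]  free=[F...............]
after unlink(a) →   free=[................]
after create(a) → a:[0]  free=[F...............]
after unlink(a) →   free=[................]
after create(a) → a:[0]  free=[F...............]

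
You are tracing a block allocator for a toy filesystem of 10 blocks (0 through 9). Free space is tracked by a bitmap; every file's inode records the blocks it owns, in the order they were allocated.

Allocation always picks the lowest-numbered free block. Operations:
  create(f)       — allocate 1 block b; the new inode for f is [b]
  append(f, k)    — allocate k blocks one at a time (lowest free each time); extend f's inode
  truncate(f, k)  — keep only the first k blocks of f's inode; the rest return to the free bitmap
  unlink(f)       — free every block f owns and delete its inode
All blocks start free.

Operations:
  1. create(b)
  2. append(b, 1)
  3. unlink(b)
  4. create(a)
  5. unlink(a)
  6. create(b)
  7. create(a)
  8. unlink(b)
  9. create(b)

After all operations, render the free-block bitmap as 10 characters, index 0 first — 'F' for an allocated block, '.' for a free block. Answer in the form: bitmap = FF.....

bitmap = FF........

create(b): bitmap=F......... | b=[0]
append(b, 1): bitmap=FF........ | b=[0, 1]
unlink(b): bitmap=.......... | 
create(a): bitmap=F......... | a=[0]
unlink(a): bitmap=.......... | 
create(b): bitmap=F......... | b=[0]
create(a): bitmap=FF........ | a=[1] b=[0]
unlink(b): bitmap=.F........ | a=[1]
create(b): bitmap=FF........ | a=[1] b=[0]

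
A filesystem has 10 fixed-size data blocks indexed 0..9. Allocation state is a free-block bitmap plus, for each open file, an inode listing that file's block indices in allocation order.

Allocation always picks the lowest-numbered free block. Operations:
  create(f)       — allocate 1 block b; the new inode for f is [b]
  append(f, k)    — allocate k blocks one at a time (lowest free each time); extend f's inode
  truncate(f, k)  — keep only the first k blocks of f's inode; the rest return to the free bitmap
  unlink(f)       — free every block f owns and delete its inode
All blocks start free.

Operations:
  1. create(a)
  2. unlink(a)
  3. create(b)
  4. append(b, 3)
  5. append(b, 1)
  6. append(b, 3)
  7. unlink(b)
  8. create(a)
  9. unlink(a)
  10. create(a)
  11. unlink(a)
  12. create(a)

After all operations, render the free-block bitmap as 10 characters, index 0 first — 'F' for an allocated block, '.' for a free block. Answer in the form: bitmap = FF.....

  1. create(a)  ⇒  F.........  {a→[0]}
  2. unlink(a)  ⇒  ..........  {}
  3. create(b)  ⇒  F.........  {b→[0]}
  4. append(b, 3)  ⇒  FFFF......  {b→[0, 1, 2, 3]}
  5. append(b, 1)  ⇒  FFFFF.....  {b→[0, 1, 2, 3, 4]}
  6. append(b, 3)  ⇒  FFFFFFFF..  {b→[0, 1, 2, 3, 4, 5, 6, 7]}
  7. unlink(b)  ⇒  ..........  {}
  8. create(a)  ⇒  F.........  {a→[0]}
  9. unlink(a)  ⇒  ..........  {}
  10. create(a)  ⇒  F.........  {a→[0]}
  11. unlink(a)  ⇒  ..........  {}
  12. create(a)  ⇒  F.........  {a→[0]}

bitmap = F.........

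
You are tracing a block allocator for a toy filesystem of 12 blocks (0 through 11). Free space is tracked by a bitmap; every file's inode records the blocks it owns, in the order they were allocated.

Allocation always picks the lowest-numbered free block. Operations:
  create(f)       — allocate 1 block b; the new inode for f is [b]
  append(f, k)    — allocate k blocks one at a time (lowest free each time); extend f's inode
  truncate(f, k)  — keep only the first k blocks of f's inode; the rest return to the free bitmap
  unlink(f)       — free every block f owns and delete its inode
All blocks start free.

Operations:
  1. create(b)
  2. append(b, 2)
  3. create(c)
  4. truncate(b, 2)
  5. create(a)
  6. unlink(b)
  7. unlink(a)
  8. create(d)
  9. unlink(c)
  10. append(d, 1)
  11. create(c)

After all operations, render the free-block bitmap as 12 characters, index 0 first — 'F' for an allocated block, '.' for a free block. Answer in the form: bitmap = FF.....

bitmap = FFF.........

create(b): bitmap=F........... | b=[0]
append(b, 2): bitmap=FFF......... | b=[0, 1, 2]
create(c): bitmap=FFFF........ | b=[0, 1, 2] c=[3]
truncate(b, 2): bitmap=FF.F........ | b=[0, 1] c=[3]
create(a): bitmap=FFFF........ | a=[2] b=[0, 1] c=[3]
unlink(b): bitmap=..FF........ | a=[2] c=[3]
unlink(a): bitmap=...F........ | c=[3]
create(d): bitmap=F..F........ | c=[3] d=[0]
unlink(c): bitmap=F........... | d=[0]
append(d, 1): bitmap=FF.......... | d=[0, 1]
create(c): bitmap=FFF......... | c=[2] d=[0, 1]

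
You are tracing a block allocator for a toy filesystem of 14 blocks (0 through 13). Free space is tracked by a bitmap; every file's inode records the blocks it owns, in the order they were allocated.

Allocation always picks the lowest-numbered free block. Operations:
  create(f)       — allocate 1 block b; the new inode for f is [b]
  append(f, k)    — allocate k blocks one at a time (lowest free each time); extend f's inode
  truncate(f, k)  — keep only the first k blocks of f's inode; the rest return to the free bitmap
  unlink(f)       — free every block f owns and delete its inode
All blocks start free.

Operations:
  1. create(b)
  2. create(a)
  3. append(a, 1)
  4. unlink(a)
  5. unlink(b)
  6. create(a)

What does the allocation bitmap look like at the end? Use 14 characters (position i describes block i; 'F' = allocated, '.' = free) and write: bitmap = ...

  1. create(b)  ⇒  F.............  {b→[0]}
  2. create(a)  ⇒  FF............  {a→[1]; b→[0]}
  3. append(a, 1)  ⇒  FFF...........  {a→[1, 2]; b→[0]}
  4. unlink(a)  ⇒  F.............  {b→[0]}
  5. unlink(b)  ⇒  ..............  {}
  6. create(a)  ⇒  F.............  {a→[0]}

bitmap = F.............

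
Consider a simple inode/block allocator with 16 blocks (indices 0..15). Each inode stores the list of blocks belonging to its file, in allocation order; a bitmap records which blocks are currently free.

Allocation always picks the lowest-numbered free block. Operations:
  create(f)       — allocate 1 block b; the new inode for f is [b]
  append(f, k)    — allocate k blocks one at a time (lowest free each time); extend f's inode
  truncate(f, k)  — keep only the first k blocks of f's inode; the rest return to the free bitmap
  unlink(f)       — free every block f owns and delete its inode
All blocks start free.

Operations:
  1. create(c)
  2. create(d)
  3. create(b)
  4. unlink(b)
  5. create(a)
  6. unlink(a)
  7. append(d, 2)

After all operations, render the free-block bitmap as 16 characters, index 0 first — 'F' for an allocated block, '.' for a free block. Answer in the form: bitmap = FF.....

bitmap = FFFF............

[1] create(c) — c=0 (map F...............)
[2] create(d) — c=0 d=1 (map FF..............)
[3] create(b) — b=2 c=0 d=1 (map FFF.............)
[4] unlink(b) — c=0 d=1 (map FF..............)
[5] create(a) — a=2 c=0 d=1 (map FFF.............)
[6] unlink(a) — c=0 d=1 (map FF..............)
[7] append(d, 2) — c=0 d=1,2,3 (map FFFF............)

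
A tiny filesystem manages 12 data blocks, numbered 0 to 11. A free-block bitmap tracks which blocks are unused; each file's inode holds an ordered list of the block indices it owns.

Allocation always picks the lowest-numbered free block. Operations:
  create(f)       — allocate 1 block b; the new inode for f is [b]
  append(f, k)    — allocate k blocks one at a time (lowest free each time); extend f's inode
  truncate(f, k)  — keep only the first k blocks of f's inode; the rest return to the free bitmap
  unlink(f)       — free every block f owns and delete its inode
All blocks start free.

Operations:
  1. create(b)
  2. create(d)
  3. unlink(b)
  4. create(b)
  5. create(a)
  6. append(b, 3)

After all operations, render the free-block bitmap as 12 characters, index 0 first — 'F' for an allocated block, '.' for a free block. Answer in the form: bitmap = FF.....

create(b): bitmap=F........... | b=[0]
create(d): bitmap=FF.......... | b=[0] d=[1]
unlink(b): bitmap=.F.......... | d=[1]
create(b): bitmap=FF.......... | b=[0] d=[1]
create(a): bitmap=FFF......... | a=[2] b=[0] d=[1]
append(b, 3): bitmap=FFFFFF...... | a=[2] b=[0, 3, 4, 5] d=[1]

bitmap = FFFFFF......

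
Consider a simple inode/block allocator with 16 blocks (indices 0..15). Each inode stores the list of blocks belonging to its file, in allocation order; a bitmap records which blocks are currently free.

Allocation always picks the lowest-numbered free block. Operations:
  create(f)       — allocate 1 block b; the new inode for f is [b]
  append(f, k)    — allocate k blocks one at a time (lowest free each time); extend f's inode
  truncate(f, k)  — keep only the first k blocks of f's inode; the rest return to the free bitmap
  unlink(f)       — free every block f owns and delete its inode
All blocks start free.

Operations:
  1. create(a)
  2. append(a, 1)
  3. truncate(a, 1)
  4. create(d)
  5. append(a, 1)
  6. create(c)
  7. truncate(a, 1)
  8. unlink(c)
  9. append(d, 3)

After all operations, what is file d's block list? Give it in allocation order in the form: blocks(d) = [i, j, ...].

blocks(d) = [1, 2, 3, 4]

create(a): bitmap=F............... | a=[0]
append(a, 1): bitmap=FF.............. | a=[0, 1]
truncate(a, 1): bitmap=F............... | a=[0]
create(d): bitmap=FF.............. | a=[0] d=[1]
append(a, 1): bitmap=FFF............. | a=[0, 2] d=[1]
create(c): bitmap=FFFF............ | a=[0, 2] c=[3] d=[1]
truncate(a, 1): bitmap=FF.F............ | a=[0] c=[3] d=[1]
unlink(c): bitmap=FF.............. | a=[0] d=[1]
append(d, 3): bitmap=FFFFF........... | a=[0] d=[1, 2, 3, 4]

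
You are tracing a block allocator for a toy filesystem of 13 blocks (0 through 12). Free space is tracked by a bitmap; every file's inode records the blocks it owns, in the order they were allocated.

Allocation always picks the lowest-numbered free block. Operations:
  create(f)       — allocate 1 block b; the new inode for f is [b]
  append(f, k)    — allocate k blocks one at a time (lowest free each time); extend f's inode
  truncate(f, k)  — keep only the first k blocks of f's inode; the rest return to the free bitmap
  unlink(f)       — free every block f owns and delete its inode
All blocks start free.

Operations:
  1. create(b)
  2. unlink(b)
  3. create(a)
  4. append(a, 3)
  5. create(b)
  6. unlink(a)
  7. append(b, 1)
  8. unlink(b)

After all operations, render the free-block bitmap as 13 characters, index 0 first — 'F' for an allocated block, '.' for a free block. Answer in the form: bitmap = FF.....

after create(b) → b:[0]  free=[F............]
after unlink(b) →   free=[.............]
after create(a) → a:[0]  free=[F............]
after append(a, 3) → a:[0, 1, 2, 3]  free=[FFFF.........]
after create(b) → a:[0, 1, 2, 3], b:[4]  free=[FFFFF........]
after unlink(a) → b:[4]  free=[....F........]
after append(b, 1) → b:[4, 0]  free=[F...F........]
after unlink(b) →   free=[.............]

bitmap = .............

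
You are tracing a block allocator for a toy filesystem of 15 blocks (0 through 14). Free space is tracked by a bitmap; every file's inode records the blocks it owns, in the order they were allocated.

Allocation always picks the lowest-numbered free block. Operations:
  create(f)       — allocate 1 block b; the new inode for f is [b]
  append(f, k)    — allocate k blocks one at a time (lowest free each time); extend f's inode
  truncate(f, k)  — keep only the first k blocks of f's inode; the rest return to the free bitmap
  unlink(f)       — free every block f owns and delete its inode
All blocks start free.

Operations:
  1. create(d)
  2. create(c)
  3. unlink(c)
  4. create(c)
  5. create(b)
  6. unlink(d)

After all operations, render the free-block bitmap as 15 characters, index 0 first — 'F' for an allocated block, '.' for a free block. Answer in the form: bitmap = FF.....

[1] create(d) — d=0 (map F..............)
[2] create(c) — c=1 d=0 (map FF.............)
[3] unlink(c) — d=0 (map F..............)
[4] create(c) — c=1 d=0 (map FF.............)
[5] create(b) — b=2 c=1 d=0 (map FFF............)
[6] unlink(d) — b=2 c=1 (map .FF............)

bitmap = .FF............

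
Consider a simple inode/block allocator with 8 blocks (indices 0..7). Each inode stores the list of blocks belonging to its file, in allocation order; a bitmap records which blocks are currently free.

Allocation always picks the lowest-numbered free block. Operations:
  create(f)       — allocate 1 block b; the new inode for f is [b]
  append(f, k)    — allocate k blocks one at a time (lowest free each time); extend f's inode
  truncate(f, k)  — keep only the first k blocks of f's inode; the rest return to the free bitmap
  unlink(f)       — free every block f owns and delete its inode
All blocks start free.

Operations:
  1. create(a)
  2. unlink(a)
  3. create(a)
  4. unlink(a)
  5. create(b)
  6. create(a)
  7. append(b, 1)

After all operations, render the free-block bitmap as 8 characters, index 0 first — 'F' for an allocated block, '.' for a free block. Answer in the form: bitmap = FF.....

bitmap = FFF.....

  1. create(a)  ⇒  F.......  {a→[0]}
  2. unlink(a)  ⇒  ........  {}
  3. create(a)  ⇒  F.......  {a→[0]}
  4. unlink(a)  ⇒  ........  {}
  5. create(b)  ⇒  F.......  {b→[0]}
  6. create(a)  ⇒  FF......  {a→[1]; b→[0]}
  7. append(b, 1)  ⇒  FFF.....  {a→[1]; b→[0, 2]}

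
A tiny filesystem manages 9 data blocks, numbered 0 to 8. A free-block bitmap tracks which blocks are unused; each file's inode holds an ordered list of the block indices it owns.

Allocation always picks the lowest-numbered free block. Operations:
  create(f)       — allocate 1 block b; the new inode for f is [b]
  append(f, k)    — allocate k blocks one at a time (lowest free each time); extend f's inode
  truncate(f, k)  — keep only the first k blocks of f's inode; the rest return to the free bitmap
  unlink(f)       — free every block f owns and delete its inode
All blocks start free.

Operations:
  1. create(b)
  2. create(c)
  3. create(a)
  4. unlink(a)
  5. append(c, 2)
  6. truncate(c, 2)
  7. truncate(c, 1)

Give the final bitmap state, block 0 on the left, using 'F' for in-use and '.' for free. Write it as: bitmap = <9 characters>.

bitmap = FF.......

[1] create(b) — b=0 (map F........)
[2] create(c) — b=0 c=1 (map FF.......)
[3] create(a) — a=2 b=0 c=1 (map FFF......)
[4] unlink(a) — b=0 c=1 (map FF.......)
[5] append(c, 2) — b=0 c=1,2,3 (map FFFF.....)
[6] truncate(c, 2) — b=0 c=1,2 (map FFF......)
[7] truncate(c, 1) — b=0 c=1 (map FF.......)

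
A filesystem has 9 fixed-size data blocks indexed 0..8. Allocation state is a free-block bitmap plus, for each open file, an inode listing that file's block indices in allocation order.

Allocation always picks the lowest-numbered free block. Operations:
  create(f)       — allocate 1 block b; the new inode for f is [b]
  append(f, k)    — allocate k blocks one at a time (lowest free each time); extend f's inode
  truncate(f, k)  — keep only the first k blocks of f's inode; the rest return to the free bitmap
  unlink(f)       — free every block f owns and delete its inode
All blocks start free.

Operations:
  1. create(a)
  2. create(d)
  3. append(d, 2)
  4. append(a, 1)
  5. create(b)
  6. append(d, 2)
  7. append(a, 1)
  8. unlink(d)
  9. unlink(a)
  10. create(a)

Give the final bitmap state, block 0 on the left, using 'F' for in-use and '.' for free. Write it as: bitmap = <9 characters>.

bitmap = F....F...

[1] create(a) — a=0 (map F........)
[2] create(d) — a=0 d=1 (map FF.......)
[3] append(d, 2) — a=0 d=1,2,3 (map FFFF.....)
[4] append(a, 1) — a=0,4 d=1,2,3 (map FFFFF....)
[5] create(b) — a=0,4 b=5 d=1,2,3 (map FFFFFF...)
[6] append(d, 2) — a=0,4 b=5 d=1,2,3,6,7 (map FFFFFFFF.)
[7] append(a, 1) — a=0,4,8 b=5 d=1,2,3,6,7 (map FFFFFFFFF)
[8] unlink(d) — a=0,4,8 b=5 (map F...FF..F)
[9] unlink(a) — b=5 (map .....F...)
[10] create(a) — a=0 b=5 (map F....F...)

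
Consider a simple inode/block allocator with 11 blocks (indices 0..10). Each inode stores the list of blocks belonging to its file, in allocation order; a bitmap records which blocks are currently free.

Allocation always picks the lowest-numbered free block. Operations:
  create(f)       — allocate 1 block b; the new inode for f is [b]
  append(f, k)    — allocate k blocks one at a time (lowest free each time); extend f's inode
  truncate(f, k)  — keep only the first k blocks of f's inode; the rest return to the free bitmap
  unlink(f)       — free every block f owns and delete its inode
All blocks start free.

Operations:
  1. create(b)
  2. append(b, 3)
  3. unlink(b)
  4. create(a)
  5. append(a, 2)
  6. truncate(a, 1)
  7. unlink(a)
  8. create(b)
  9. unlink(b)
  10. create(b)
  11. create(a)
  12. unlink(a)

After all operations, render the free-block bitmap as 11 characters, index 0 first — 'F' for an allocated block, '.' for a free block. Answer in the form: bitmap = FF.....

bitmap = F..........

create(b): bitmap=F.......... | b=[0]
append(b, 3): bitmap=FFFF....... | b=[0, 1, 2, 3]
unlink(b): bitmap=........... | 
create(a): bitmap=F.......... | a=[0]
append(a, 2): bitmap=FFF........ | a=[0, 1, 2]
truncate(a, 1): bitmap=F.......... | a=[0]
unlink(a): bitmap=........... | 
create(b): bitmap=F.......... | b=[0]
unlink(b): bitmap=........... | 
create(b): bitmap=F.......... | b=[0]
create(a): bitmap=FF......... | a=[1] b=[0]
unlink(a): bitmap=F.......... | b=[0]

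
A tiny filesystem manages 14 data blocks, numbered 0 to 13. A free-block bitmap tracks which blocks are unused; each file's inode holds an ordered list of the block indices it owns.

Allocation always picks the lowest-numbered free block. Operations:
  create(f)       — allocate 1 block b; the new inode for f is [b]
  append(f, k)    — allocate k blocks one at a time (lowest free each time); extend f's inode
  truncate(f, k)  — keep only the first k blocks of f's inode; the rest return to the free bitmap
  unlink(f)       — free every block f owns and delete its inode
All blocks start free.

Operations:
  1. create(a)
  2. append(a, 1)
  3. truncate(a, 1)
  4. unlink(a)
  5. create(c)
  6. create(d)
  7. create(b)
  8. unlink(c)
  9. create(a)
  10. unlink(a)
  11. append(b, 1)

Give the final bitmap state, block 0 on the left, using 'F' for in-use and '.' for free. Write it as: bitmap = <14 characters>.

create(a): bitmap=F............. | a=[0]
append(a, 1): bitmap=FF............ | a=[0, 1]
truncate(a, 1): bitmap=F............. | a=[0]
unlink(a): bitmap=.............. | 
create(c): bitmap=F............. | c=[0]
create(d): bitmap=FF............ | c=[0] d=[1]
create(b): bitmap=FFF........... | b=[2] c=[0] d=[1]
unlink(c): bitmap=.FF........... | b=[2] d=[1]
create(a): bitmap=FFF........... | a=[0] b=[2] d=[1]
unlink(a): bitmap=.FF........... | b=[2] d=[1]
append(b, 1): bitmap=FFF........... | b=[2, 0] d=[1]

bitmap = FFF...........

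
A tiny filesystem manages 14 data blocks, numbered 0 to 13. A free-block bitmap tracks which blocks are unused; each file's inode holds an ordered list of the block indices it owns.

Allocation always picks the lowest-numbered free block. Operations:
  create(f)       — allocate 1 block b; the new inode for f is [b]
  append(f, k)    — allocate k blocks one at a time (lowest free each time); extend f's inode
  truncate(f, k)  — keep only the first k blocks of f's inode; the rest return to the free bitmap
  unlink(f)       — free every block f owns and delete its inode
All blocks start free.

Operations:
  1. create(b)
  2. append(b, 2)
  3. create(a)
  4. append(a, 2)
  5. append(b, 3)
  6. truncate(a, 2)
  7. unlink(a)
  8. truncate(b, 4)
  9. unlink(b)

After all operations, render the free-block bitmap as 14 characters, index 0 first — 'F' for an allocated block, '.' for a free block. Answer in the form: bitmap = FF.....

create(b): bitmap=F............. | b=[0]
append(b, 2): bitmap=FFF........... | b=[0, 1, 2]
create(a): bitmap=FFFF.......... | a=[3] b=[0, 1, 2]
append(a, 2): bitmap=FFFFFF........ | a=[3, 4, 5] b=[0, 1, 2]
append(b, 3): bitmap=FFFFFFFFF..... | a=[3, 4, 5] b=[0, 1, 2, 6, 7, 8]
truncate(a, 2): bitmap=FFFFF.FFF..... | a=[3, 4] b=[0, 1, 2, 6, 7, 8]
unlink(a): bitmap=FFF...FFF..... | b=[0, 1, 2, 6, 7, 8]
truncate(b, 4): bitmap=FFF...F....... | b=[0, 1, 2, 6]
unlink(b): bitmap=.............. | 

bitmap = ..............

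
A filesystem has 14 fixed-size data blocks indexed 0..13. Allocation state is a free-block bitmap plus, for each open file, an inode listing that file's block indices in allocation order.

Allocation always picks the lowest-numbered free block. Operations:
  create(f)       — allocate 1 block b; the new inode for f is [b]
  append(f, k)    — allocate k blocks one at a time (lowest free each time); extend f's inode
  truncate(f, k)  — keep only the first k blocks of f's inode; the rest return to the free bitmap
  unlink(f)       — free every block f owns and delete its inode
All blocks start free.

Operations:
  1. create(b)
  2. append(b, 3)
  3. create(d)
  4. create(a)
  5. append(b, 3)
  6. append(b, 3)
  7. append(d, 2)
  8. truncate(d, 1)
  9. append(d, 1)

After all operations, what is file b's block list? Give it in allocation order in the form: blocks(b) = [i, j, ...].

blocks(b) = [0, 1, 2, 3, 6, 7, 8, 9, 10, 11]

create(b): bitmap=F............. | b=[0]
append(b, 3): bitmap=FFFF.......... | b=[0, 1, 2, 3]
create(d): bitmap=FFFFF......... | b=[0, 1, 2, 3] d=[4]
create(a): bitmap=FFFFFF........ | a=[5] b=[0, 1, 2, 3] d=[4]
append(b, 3): bitmap=FFFFFFFFF..... | a=[5] b=[0, 1, 2, 3, 6, 7, 8] d=[4]
append(b, 3): bitmap=FFFFFFFFFFFF.. | a=[5] b=[0, 1, 2, 3, 6, 7, 8, 9, 10, 11] d=[4]
append(d, 2): bitmap=FFFFFFFFFFFFFF | a=[5] b=[0, 1, 2, 3, 6, 7, 8, 9, 10, 11] d=[4, 12, 13]
truncate(d, 1): bitmap=FFFFFFFFFFFF.. | a=[5] b=[0, 1, 2, 3, 6, 7, 8, 9, 10, 11] d=[4]
append(d, 1): bitmap=FFFFFFFFFFFFF. | a=[5] b=[0, 1, 2, 3, 6, 7, 8, 9, 10, 11] d=[4, 12]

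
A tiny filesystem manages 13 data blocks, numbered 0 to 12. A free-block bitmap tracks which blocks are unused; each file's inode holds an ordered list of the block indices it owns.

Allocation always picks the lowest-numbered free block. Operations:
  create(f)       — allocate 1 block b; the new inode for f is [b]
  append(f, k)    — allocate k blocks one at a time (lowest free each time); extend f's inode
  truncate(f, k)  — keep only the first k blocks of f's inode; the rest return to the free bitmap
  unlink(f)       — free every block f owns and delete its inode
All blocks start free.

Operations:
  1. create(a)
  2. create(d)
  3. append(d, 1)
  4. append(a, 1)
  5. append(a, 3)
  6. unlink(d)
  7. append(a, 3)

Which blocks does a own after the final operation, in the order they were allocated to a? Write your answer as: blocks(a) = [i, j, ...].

blocks(a) = [0, 3, 4, 5, 6, 1, 2, 7]

  1. create(a)  ⇒  F............  {a→[0]}
  2. create(d)  ⇒  FF...........  {a→[0]; d→[1]}
  3. append(d, 1)  ⇒  FFF..........  {a→[0]; d→[1, 2]}
  4. append(a, 1)  ⇒  FFFF.........  {a→[0, 3]; d→[1, 2]}
  5. append(a, 3)  ⇒  FFFFFFF......  {a→[0, 3, 4, 5, 6]; d→[1, 2]}
  6. unlink(d)  ⇒  F..FFFF......  {a→[0, 3, 4, 5, 6]}
  7. append(a, 3)  ⇒  FFFFFFFF.....  {a→[0, 3, 4, 5, 6, 1, 2, 7]}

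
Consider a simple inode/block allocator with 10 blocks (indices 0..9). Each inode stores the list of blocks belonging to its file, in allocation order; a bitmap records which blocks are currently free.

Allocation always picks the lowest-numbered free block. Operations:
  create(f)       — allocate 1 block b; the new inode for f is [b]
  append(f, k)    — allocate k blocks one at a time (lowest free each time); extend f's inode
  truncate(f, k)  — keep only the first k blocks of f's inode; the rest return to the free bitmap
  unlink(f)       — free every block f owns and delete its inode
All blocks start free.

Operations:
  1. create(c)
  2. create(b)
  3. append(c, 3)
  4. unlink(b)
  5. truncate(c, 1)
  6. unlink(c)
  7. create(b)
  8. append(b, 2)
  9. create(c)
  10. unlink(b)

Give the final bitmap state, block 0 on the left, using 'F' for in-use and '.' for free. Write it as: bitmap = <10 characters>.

  1. create(c)  ⇒  F.........  {c→[0]}
  2. create(b)  ⇒  FF........  {b→[1]; c→[0]}
  3. append(c, 3)  ⇒  FFFFF.....  {b→[1]; c→[0, 2, 3, 4]}
  4. unlink(b)  ⇒  F.FFF.....  {c→[0, 2, 3, 4]}
  5. truncate(c, 1)  ⇒  F.........  {c→[0]}
  6. unlink(c)  ⇒  ..........  {}
  7. create(b)  ⇒  F.........  {b→[0]}
  8. append(b, 2)  ⇒  FFF.......  {b→[0, 1, 2]}
  9. create(c)  ⇒  FFFF......  {b→[0, 1, 2]; c→[3]}
  10. unlink(b)  ⇒  ...F......  {c→[3]}

bitmap = ...F......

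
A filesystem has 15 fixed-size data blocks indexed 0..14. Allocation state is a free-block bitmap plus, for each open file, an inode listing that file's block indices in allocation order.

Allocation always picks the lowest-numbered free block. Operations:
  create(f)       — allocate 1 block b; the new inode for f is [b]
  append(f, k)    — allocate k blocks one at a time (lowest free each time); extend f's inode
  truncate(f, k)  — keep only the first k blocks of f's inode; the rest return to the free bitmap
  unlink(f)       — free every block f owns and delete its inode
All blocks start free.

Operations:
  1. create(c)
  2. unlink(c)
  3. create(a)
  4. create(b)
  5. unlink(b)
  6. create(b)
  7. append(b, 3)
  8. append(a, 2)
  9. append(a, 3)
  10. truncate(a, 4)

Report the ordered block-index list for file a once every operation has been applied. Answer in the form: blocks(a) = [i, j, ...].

blocks(a) = [0, 5, 6, 7]

[1] create(c) — c=0 (map F..............)
[2] unlink(c) —  (map ...............)
[3] create(a) — a=0 (map F..............)
[4] create(b) — a=0 b=1 (map FF.............)
[5] unlink(b) — a=0 (map F..............)
[6] create(b) — a=0 b=1 (map FF.............)
[7] append(b, 3) — a=0 b=1,2,3,4 (map FFFFF..........)
[8] append(a, 2) — a=0,5,6 b=1,2,3,4 (map FFFFFFF........)
[9] append(a, 3) — a=0,5,6,7,8,9 b=1,2,3,4 (map FFFFFFFFFF.....)
[10] truncate(a, 4) — a=0,5,6,7 b=1,2,3,4 (map FFFFFFFF.......)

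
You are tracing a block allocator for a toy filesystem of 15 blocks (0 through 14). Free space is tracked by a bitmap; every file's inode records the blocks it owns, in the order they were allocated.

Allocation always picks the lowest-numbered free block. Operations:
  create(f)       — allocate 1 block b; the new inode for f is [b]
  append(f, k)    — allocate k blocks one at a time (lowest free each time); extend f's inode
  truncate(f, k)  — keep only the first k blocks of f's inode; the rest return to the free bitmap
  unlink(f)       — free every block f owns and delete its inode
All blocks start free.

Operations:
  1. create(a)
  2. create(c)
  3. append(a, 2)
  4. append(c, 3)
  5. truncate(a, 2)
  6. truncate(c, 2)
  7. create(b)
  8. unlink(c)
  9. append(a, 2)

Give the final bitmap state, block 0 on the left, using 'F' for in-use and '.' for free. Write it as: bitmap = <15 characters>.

bitmap = FFFFF..........

after create(a) → a:[0]  free=[F..............]
after create(c) → a:[0], c:[1]  free=[FF.............]
after append(a, 2) → a:[0, 2, 3], c:[1]  free=[FFFF...........]
after append(c, 3) → a:[0, 2, 3], c:[1, 4, 5, 6]  free=[FFFFFFF........]
after truncate(a, 2) → a:[0, 2], c:[1, 4, 5, 6]  free=[FFF.FFF........]
after truncate(c, 2) → a:[0, 2], c:[1, 4]  free=[FFF.F..........]
after create(b) → a:[0, 2], b:[3], c:[1, 4]  free=[FFFFF..........]
after unlink(c) → a:[0, 2], b:[3]  free=[F.FF...........]
after append(a, 2) → a:[0, 2, 1, 4], b:[3]  free=[FFFFF..........]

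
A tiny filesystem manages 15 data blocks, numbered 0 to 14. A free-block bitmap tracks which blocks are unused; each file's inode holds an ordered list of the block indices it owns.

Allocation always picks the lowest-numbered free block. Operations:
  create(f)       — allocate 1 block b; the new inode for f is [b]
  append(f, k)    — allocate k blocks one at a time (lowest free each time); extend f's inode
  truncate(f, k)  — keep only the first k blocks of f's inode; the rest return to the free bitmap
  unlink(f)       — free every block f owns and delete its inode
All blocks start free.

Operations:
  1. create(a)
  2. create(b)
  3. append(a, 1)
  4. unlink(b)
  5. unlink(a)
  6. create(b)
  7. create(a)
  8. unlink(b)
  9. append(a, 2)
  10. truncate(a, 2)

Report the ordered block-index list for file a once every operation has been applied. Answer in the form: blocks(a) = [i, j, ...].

blocks(a) = [1, 0]

create(a): bitmap=F.............. | a=[0]
create(b): bitmap=FF............. | a=[0] b=[1]
append(a, 1): bitmap=FFF............ | a=[0, 2] b=[1]
unlink(b): bitmap=F.F............ | a=[0, 2]
unlink(a): bitmap=............... | 
create(b): bitmap=F.............. | b=[0]
create(a): bitmap=FF............. | a=[1] b=[0]
unlink(b): bitmap=.F............. | a=[1]
append(a, 2): bitmap=FFF............ | a=[1, 0, 2]
truncate(a, 2): bitmap=FF............. | a=[1, 0]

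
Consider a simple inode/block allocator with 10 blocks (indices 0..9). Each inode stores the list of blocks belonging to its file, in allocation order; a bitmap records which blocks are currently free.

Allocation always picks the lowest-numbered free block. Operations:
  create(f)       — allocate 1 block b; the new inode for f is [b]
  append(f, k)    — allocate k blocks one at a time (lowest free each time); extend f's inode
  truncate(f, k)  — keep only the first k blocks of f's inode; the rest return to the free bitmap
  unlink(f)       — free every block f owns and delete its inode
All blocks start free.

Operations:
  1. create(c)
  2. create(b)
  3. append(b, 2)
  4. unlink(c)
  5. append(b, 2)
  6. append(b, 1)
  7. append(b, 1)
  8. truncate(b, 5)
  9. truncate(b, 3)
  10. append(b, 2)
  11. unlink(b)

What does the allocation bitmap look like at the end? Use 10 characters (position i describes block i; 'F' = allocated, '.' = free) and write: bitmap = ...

  1. create(c)  ⇒  F.........  {c→[0]}
  2. create(b)  ⇒  FF........  {b→[1]; c→[0]}
  3. append(b, 2)  ⇒  FFFF......  {b→[1, 2, 3]; c→[0]}
  4. unlink(c)  ⇒  .FFF......  {b→[1, 2, 3]}
  5. append(b, 2)  ⇒  FFFFF.....  {b→[1, 2, 3, 0, 4]}
  6. append(b, 1)  ⇒  FFFFFF....  {b→[1, 2, 3, 0, 4, 5]}
  7. append(b, 1)  ⇒  FFFFFFF...  {b→[1, 2, 3, 0, 4, 5, 6]}
  8. truncate(b, 5)  ⇒  FFFFF.....  {b→[1, 2, 3, 0, 4]}
  9. truncate(b, 3)  ⇒  .FFF......  {b→[1, 2, 3]}
  10. append(b, 2)  ⇒  FFFFF.....  {b→[1, 2, 3, 0, 4]}
  11. unlink(b)  ⇒  ..........  {}

bitmap = ..........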